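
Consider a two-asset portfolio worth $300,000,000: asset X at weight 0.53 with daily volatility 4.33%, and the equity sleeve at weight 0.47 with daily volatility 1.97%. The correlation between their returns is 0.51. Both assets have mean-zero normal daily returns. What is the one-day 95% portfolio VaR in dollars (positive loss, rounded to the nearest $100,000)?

$14,200,000

σ_p² = 0.53²·4.33² + 0.47²·1.97² + 2·0.51·0.53·0.47·4.33·1.97 = 8.2912 (%²).
σ_p = √8.2912 = 2.879%.
At 95%, z = 1.645.
VaR = 1.645 × 2.879% = 4.736%; on $300,000,000 that is $14,208,000.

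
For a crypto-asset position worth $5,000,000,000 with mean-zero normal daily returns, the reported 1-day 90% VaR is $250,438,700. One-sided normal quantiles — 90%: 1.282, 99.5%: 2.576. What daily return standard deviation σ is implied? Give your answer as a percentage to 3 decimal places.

3.907%

VaR as a fraction: $250,438,700 / $5,000,000,000 = 5.009%.
σ = VaR / z = 5.009% / 1.282 = 3.907%.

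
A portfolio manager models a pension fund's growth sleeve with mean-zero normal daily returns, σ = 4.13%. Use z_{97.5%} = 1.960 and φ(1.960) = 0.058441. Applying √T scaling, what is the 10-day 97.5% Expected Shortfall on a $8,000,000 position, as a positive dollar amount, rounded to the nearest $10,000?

$2,440,000

σ_{10d} = 4.13% × √10 = 13.060%.
ES multiplier = φ(z)/(1−α) = 0.058441/0.025 = 2.338.
ES = 13.060% × 2.338 = 30.534%; on $8,000,000: $2,442,720.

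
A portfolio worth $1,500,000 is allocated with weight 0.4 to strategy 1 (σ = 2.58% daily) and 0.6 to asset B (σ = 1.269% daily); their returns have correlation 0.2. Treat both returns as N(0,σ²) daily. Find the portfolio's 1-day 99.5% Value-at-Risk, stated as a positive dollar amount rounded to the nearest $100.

$54,100

σ_p² = 0.4²·2.58² + 0.6²·1.269² + 2·0.2·0.4·0.6·2.58·1.269 = 1.9591 (%²).
σ_p = √1.9591 = 1.400%.
At 99.5%, z = 2.576.
VaR = 2.576 × 1.400% = 3.606%; on $1,500,000 that is $54,090.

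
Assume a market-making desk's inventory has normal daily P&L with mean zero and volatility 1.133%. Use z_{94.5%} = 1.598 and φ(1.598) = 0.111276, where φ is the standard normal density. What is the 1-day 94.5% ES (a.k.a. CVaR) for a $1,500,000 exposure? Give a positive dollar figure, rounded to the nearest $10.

Tail multiplier: φ(z)/(1−α) = 0.111276 / 0.055 = 2.023.
ES = 1.133% × 2.023 = 2.292%.
On $1,500,000: 0.02292 × $1,500,000 = $34,380.

$34,380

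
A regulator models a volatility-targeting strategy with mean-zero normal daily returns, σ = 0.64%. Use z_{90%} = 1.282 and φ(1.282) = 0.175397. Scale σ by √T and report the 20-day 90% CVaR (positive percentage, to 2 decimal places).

σ_{20d} = 0.64% × √20 = 2.862%.
ES multiplier = φ(z)/(1−α) = 0.175397/0.1 = 1.754.
ES = 2.862% × 1.754 = 5.020%.

5.02%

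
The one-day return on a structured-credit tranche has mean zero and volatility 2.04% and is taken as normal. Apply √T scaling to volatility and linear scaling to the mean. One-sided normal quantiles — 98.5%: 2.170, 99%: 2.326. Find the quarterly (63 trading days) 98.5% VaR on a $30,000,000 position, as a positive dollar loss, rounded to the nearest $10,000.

$10,540,000

σ_{63d} = 2.04% × √63 = 16.192%.
VaR = 2.170 × 16.192% = 35.137%.
On $30,000,000: 0.35137 × $30,000,000 = $10,541,100.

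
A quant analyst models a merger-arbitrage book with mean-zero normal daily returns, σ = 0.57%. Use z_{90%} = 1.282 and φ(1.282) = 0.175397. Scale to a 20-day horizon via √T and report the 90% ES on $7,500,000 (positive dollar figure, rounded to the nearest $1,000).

σ_{20d} = 0.57% × √20 = 2.549%.
ES multiplier = φ(z)/(1−α) = 0.175397/0.1 = 1.754.
ES = 2.549% × 1.754 = 4.471%; on $7,500,000: $335,325.

$335,000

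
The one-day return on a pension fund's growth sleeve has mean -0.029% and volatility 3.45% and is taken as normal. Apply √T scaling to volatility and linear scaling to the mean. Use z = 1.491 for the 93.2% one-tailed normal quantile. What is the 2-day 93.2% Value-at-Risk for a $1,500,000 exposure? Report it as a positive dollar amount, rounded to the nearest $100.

$110,000

σ_{2d} = 3.45% × √2 = 4.879%; μ_{2d} = 2 × -0.029% = -0.058%.
VaR = −(-0.058%) + 1.491 × 4.879% = 7.333%.
On $1,500,000: 0.07333 × $1,500,000 = $109,995.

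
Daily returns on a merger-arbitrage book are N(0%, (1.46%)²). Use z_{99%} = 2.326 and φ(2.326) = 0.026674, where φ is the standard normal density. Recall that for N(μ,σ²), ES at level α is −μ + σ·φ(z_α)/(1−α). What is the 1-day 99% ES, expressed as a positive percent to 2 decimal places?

3.89%

Tail multiplier: φ(z)/(1−α) = 0.026674 / 0.01 = 2.667.
ES = 1.46% × 2.667 = 3.894%.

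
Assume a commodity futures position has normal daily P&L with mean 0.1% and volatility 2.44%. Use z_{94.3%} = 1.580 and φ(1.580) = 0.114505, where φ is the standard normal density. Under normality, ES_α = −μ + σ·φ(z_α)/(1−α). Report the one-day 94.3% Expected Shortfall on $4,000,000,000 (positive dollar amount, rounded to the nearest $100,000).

Tail multiplier: φ(z)/(1−α) = 0.114505 / 0.057 = 2.009.
ES = −(0.1%) + 2.44% × 2.009 = 4.802%.
On $4,000,000,000: 0.04802 × $4,000,000,000 = $192,080,000.

$192,100,000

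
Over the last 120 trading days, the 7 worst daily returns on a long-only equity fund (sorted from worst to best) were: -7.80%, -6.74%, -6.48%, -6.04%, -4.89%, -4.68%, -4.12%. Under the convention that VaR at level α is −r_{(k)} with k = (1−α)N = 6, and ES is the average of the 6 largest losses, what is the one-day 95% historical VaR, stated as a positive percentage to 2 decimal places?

k = 6; the 6th lowest return is -4.68%, so VaR = 4.68%.

4.68%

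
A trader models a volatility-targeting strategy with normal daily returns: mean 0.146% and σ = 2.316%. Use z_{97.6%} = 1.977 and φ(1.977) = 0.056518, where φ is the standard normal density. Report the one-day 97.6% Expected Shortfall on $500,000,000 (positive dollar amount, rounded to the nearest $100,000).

$26,500,000

Tail multiplier: φ(z)/(1−α) = 0.056518 / 0.024 = 2.355.
ES = −(0.146%) + 2.316% × 2.355 = 5.308%.
On $500,000,000: 0.05308 × $500,000,000 = $26,540,000.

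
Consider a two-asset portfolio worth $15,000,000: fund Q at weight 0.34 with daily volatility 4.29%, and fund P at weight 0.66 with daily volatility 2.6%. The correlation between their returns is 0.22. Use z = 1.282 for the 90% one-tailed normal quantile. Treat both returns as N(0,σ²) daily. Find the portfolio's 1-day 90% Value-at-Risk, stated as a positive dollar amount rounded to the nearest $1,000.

σ_p² = 0.34²·4.29² + 0.66²·2.6² + 2·0.22·0.34·0.66·4.29·2.6 = 6.1735 (%²).
σ_p = √6.1735 = 2.485%.
VaR = 1.282 × 2.485% = 3.186%; on $15,000,000 that is $477,900.

$478,000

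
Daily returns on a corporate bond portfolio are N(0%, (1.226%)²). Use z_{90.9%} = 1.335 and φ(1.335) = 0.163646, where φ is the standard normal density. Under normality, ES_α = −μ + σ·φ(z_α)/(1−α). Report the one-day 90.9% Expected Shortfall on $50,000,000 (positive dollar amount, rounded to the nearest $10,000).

$1,100,000

Tail multiplier: φ(z)/(1−α) = 0.163646 / 0.091 = 1.798.
ES = 1.226% × 1.798 = 2.204%.
On $50,000,000: 0.02204 × $50,000,000 = $1,102,000.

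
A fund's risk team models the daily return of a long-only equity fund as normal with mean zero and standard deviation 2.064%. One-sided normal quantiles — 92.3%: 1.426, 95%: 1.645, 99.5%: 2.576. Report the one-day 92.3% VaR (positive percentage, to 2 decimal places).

2.94%

VaR = z·σ = 1.426 × 2.064% = 2.943%.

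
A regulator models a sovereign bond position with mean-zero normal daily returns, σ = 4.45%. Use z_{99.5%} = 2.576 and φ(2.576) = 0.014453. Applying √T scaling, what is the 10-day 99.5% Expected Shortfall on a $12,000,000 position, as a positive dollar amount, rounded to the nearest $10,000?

$4,880,000

σ_{10d} = 4.45% × √10 = 14.072%.
ES multiplier = φ(z)/(1−α) = 0.014453/0.005 = 2.891.
ES = 14.072% × 2.891 = 40.682%; on $12,000,000: $4,881,840.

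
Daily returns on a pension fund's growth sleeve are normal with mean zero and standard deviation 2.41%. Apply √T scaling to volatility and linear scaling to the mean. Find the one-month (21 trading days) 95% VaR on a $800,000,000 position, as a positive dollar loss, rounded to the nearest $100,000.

$145,300,000

At 95%, z = 1.645.
σ_{21d} = 2.41% × √21 = 11.044%.
VaR = 1.645 × 11.044% = 18.167%.
On $800,000,000: 0.18167 × $800,000,000 = $145,336,000.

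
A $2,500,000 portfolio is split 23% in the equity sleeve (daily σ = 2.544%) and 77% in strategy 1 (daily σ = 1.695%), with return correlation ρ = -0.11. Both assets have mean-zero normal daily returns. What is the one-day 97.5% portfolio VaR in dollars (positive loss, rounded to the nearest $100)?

$67,100

σ_p² = 0.23²·2.544² + 0.77²·1.695² + 2·-0.11·0.23·0.77·2.544·1.695 = 1.8778 (%²).
σ_p = √1.8778 = 1.370%.
At 97.5%, z = 1.960.
VaR = 1.960 × 1.370% = 2.685%; on $2,500,000 that is $67,125.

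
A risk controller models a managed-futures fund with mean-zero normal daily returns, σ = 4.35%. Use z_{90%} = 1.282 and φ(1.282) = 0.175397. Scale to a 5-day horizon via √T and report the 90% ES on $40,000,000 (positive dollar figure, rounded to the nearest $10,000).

$6,820,000

σ_{5d} = 4.35% × √5 = 9.727%.
ES multiplier = φ(z)/(1−α) = 0.175397/0.1 = 1.754.
ES = 9.727% × 1.754 = 17.061%; on $40,000,000: $6,824,400.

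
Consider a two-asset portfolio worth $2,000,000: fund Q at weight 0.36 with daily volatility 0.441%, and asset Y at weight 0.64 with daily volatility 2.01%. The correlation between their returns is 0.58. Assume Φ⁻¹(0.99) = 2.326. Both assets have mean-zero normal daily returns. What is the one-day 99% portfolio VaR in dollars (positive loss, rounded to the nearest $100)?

σ_p² = 0.36²·0.441² + 0.64²·2.01² + 2·0.58·0.36·0.64·0.441·2.01 = 1.9169 (%²).
σ_p = √1.9169 = 1.385%.
VaR = 2.326 × 1.385% = 3.222%; on $2,000,000 that is $64,440.

$64,400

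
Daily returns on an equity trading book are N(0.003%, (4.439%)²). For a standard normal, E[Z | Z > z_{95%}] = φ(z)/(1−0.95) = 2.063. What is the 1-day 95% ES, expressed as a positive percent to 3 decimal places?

9.155%

ES = −(0.003%) + 4.439% × 2.063 = 9.155%.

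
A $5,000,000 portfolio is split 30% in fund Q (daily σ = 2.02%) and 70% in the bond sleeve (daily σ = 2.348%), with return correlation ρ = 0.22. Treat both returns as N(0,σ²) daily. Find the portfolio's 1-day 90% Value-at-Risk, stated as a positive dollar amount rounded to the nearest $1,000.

σ_p² = 0.3²·2.02² + 0.7²·2.348² + 2·0.22·0.3·0.7·2.02·2.348 = 3.5069 (%²).
σ_p = √3.5069 = 1.873%.
At 90%, z = 1.282.
VaR = 1.282 × 1.873% = 2.401%; on $5,000,000 that is $120,050.

$120,000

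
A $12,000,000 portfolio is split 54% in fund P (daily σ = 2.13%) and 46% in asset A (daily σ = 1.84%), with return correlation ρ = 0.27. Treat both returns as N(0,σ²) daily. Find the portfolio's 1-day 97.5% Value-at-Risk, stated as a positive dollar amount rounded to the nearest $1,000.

$377,000

σ_p² = 0.54²·2.13² + 0.46²·1.84² + 2·0.27·0.54·0.46·2.13·1.84 = 2.5651 (%²).
σ_p = √2.5651 = 1.602%.
At 97.5%, z = 1.960.
VaR = 1.960 × 1.602% = 3.140%; on $12,000,000 that is $376,800.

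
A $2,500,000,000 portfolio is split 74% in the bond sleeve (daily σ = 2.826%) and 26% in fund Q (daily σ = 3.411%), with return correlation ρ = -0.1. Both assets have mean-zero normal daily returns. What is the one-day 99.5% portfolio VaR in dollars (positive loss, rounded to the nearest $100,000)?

$140,900,000

σ_p² = 0.74²·2.826² + 0.26²·3.411² + 2·-0.1·0.74·0.26·2.826·3.411 = 4.7889 (%²).
σ_p = √4.7889 = 2.188%.
At 99.5%, z = 2.576.
VaR = 2.576 × 2.188% = 5.636%; on $2,500,000,000 that is $140,900,000.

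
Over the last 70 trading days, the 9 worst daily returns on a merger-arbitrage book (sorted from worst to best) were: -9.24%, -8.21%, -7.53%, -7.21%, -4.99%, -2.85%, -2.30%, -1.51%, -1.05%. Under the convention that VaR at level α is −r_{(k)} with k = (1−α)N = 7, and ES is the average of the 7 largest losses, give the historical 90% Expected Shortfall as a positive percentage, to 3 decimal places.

6.047%

The 7 worst returns sum to -42.33%.
ES = −(-42.33%) / 7 = 6.0471…% ≈ 6.047%.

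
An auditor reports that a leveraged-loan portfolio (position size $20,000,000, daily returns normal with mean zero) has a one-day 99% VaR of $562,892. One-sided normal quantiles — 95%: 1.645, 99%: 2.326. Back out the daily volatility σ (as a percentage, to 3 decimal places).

1.210%

VaR as a fraction: $562,892 / $20,000,000 = 2.814%.
σ = VaR / z = 2.814% / 2.326 = 1.210%.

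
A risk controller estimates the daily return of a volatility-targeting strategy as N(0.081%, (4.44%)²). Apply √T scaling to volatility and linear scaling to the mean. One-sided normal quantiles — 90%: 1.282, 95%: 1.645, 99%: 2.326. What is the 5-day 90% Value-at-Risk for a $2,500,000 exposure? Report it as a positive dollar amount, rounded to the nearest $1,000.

σ_{5d} = 4.44% × √5 = 9.928%; μ_{5d} = 5 × 0.081% = 0.405%.
VaR = −(0.405%) + 1.282 × 9.928% = 12.323%.
On $2,500,000: 0.12323 × $2,500,000 = $308,075.

$308,000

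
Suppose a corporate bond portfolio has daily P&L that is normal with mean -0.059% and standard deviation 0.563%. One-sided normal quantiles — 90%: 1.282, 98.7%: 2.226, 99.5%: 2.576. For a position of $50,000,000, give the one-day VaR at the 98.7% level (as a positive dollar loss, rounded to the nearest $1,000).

$656,000

VaR = −μ + z·σ = −(-0.059%) + 2.226 × 0.563% = 1.312%.
On $50,000,000: 0.01312 × $50,000,000 = $656,000.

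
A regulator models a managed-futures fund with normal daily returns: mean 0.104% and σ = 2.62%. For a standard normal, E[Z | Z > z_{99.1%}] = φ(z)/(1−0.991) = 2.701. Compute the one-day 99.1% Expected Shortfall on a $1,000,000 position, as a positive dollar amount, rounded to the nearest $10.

$69,730

ES = −(0.104%) + 2.62% × 2.701 = 6.973%.
On $1,000,000: 0.06973 × $1,000,000 = $69,730.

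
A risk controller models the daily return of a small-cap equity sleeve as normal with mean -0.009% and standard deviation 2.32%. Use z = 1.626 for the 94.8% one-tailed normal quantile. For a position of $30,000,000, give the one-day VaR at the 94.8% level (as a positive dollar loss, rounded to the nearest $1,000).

$1,134,000

VaR = −μ + z·σ = −(-0.009%) + 1.626 × 2.32% = 3.781%.
On $30,000,000: 0.03781 × $30,000,000 = $1,134,300.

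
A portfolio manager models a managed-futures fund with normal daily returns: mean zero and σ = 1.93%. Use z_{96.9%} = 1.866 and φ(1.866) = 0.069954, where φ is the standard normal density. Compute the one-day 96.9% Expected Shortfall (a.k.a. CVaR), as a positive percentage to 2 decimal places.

Tail multiplier: φ(z)/(1−α) = 0.069954 / 0.031 = 2.257.
ES = 1.93% × 2.257 = 4.356%.

4.36%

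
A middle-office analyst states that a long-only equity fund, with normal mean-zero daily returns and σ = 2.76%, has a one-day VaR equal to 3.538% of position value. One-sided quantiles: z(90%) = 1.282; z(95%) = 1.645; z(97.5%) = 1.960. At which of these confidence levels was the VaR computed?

90%

Implied z = VaR/σ = 3.538 / 2.76 = 1.282.
This matches z(90%) = 1.282.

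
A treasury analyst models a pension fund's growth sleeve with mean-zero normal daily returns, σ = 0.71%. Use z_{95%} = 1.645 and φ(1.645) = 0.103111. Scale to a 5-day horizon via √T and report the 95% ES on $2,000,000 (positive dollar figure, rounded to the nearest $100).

$65,500

σ_{5d} = 0.71% × √5 = 1.588%.
ES multiplier = φ(z)/(1−α) = 0.103111/0.05 = 2.062.
ES = 1.588% × 2.062 = 3.274%; on $2,000,000: $65,480.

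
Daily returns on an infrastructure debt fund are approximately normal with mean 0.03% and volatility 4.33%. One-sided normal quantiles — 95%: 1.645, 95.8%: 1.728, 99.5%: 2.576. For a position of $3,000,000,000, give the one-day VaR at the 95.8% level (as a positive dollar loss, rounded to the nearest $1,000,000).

VaR = −μ + z·σ = −(0.03%) + 1.728 × 4.33% = 7.452%.
On $3,000,000,000: 0.07452 × $3,000,000,000 = $223,560,000.

$224,000,000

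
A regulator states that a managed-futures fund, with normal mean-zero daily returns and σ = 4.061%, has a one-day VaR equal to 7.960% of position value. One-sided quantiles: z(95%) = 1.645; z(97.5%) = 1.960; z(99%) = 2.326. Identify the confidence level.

97.5%

Implied z = VaR/σ = 7.960 / 4.061 = 1.960.
This matches z(97.5%) = 1.960.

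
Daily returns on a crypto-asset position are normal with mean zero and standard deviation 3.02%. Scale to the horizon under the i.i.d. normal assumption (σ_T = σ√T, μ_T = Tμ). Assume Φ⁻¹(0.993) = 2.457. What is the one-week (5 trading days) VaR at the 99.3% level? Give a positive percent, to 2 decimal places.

16.59%

σ_{5d} = 3.02% × √5 = 6.753%.
VaR = 2.457 × 6.753% = 16.592%.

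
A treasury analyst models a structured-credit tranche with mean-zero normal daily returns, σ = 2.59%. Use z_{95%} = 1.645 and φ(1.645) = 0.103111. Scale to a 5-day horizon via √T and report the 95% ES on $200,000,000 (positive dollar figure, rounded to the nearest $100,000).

$23,900,000

σ_{5d} = 2.59% × √5 = 5.791%.
ES multiplier = φ(z)/(1−α) = 0.103111/0.05 = 2.062.
ES = 5.791% × 2.062 = 11.941%; on $200,000,000: $23,882,000.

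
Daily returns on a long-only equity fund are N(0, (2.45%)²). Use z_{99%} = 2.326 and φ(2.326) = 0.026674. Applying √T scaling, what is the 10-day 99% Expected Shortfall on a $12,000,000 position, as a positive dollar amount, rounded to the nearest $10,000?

$2,480,000

σ_{10d} = 2.45% × √10 = 7.748%.
ES multiplier = φ(z)/(1−α) = 0.026674/0.01 = 2.667.
ES = 7.748% × 2.667 = 20.664%; on $12,000,000: $2,479,680.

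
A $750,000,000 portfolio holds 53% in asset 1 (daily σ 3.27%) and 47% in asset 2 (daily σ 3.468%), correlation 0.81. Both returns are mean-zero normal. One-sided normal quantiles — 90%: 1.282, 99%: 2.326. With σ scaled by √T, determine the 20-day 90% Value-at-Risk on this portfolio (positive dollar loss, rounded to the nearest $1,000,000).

$138,000,000

σ_p = √(0.53²·3.27² + 0.47²·3.468² + 2·0.81·0.53·0.47·3.27·3.468) = 3.199%.
σ_{20d} = 3.199% × √20 = 14.306%.
VaR = 1.282 × 14.306% = 18.340%; on $750,000,000 that is $137,550,000.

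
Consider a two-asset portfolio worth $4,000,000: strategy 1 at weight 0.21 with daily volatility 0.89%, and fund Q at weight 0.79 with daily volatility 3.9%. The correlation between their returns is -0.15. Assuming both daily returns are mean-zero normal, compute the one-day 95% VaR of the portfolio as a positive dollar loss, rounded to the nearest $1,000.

$201,000

σ_p² = 0.21²·0.89² + 0.79²·3.9² + 2·-0.15·0.21·0.79·0.89·3.9 = 9.3547 (%²).
σ_p = √9.3547 = 3.059%.
At 95%, z = 1.645.
VaR = 1.645 × 3.059% = 5.032%; on $4,000,000 that is $201,280.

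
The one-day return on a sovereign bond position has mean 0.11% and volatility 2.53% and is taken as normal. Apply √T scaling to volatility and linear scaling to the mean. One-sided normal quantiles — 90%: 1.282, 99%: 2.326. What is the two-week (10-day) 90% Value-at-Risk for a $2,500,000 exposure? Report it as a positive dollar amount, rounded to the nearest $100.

$228,900

σ_{10d} = 2.53% × √10 = 8.001%; μ_{10d} = 10 × 0.11% = 1.100%.
VaR = −(1.100%) + 1.282 × 8.001% = 9.157%.
On $2,500,000: 0.09157 × $2,500,000 = $228,925.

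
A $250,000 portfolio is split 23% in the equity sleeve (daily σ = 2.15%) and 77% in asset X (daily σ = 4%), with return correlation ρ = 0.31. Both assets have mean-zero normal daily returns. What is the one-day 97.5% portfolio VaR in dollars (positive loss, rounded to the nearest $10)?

$16,010

σ_p² = 0.23²·2.15² + 0.77²·4² + 2·0.31·0.23·0.77·2.15·4 = 10.6752 (%²).
σ_p = √10.6752 = 3.267%.
At 97.5%, z = 1.960.
VaR = 1.960 × 3.267% = 6.403%; on $250,000 that is $16,007.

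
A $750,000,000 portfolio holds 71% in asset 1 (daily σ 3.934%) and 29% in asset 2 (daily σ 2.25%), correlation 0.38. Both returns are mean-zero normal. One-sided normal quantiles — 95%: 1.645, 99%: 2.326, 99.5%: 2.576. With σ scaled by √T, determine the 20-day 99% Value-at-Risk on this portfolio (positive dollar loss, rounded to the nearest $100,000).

$241,900,000

σ_p = √(0.71²·3.934² + 0.29²·2.25² + 2·0.38·0.71·0.29·3.934·2.25) = 3.100%.
σ_{20d} = 3.100% × √20 = 13.864%.
VaR = 2.326 × 13.864% = 32.248%; on $750,000,000 that is $241,860,000.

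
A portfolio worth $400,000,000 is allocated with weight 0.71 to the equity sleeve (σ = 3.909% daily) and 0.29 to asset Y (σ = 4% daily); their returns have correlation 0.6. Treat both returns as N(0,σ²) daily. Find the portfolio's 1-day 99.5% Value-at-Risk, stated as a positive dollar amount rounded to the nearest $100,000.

$37,000,000

σ_p² = 0.71²·3.909² + 0.29²·4² + 2·0.6·0.71·0.29·3.909·4 = 12.9117 (%²).
σ_p = √12.9117 = 3.593%.
At 99.5%, z = 2.576.
VaR = 2.576 × 3.593% = 9.256%; on $400,000,000 that is $37,024,000.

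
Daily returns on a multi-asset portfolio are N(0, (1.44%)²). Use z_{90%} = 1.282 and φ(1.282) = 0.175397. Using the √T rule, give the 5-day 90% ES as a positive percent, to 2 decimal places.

σ_{5d} = 1.44% × √5 = 3.220%.
ES multiplier = φ(z)/(1−α) = 0.175397/0.1 = 1.754.
ES = 3.220% × 1.754 = 5.648%.

5.65%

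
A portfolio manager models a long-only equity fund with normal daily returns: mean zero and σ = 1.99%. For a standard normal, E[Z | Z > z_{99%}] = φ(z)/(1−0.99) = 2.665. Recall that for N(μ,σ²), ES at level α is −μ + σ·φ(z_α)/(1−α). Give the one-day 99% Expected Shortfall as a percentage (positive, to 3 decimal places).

ES = 1.99% × 2.665 = 5.303%.

5.303%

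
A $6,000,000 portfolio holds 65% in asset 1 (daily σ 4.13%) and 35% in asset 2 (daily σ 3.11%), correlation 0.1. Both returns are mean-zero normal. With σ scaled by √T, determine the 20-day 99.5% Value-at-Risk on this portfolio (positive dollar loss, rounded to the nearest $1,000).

$2,071,000

σ_p = √(0.65²·4.13² + 0.35²·3.11² + 2·0.1·0.65·0.35·4.13·3.11) = 2.996%.
σ_{20d} = 2.996% × √20 = 13.399%.
z(99.5%) = 2.576.
VaR = 2.576 × 13.399% = 34.516%; on $6,000,000 that is $2,070,960.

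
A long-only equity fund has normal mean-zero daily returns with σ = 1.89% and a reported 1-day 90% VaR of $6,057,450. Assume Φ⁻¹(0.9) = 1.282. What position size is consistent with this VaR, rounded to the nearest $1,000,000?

$250,000,000

VaR as a fraction of value: z·σ = 1.282 × 1.89% = 2.42298%.
Position = $6,057,450 / 0.0242298 = $250,000,000.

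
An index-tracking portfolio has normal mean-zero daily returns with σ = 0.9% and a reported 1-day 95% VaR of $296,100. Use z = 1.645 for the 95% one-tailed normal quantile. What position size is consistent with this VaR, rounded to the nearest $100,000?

$20,000,000

VaR as a fraction of value: z·σ = 1.645 × 0.9% = 1.4805%.
Position = $296,100 / 0.014805 = $20,000,000.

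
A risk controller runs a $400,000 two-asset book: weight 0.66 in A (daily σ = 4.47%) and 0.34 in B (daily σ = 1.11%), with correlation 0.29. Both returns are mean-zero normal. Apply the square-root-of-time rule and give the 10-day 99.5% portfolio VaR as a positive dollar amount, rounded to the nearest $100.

$100,400

σ_p = √(0.66²·4.47² + 0.34²·1.11² + 2·0.29·0.66·0.34·4.47·1.11) = 3.081%.
σ_{10d} = 3.081% × √10 = 9.743%.
z(99.5%) = 2.576.
VaR = 2.576 × 9.743% = 25.098%; on $400,000 that is $100,392.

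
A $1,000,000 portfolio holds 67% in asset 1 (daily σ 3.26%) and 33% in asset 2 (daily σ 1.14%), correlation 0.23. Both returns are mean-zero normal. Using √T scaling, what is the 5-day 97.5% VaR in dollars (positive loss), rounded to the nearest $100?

$100,800

σ_p = √(0.67²·3.26² + 0.33²·1.14² + 2·0.23·0.67·0.33·3.26·1.14) = 2.300%.
σ_{5d} = 2.300% × √5 = 5.143%.
z(97.5%) = 1.960.
VaR = 1.960 × 5.143% = 10.080%; on $1,000,000 that is $100,800.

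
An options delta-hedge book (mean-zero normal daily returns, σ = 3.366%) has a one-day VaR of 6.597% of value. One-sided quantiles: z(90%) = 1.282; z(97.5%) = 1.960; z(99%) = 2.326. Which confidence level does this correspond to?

Implied z = VaR/σ = 6.597 / 3.366 = 1.960.
This matches z(97.5%) = 1.960.

97.5%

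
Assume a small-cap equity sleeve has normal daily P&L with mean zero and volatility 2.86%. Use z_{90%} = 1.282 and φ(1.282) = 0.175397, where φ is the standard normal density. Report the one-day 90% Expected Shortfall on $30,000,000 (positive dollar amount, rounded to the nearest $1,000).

Tail multiplier: φ(z)/(1−α) = 0.175397 / 0.1 = 1.754.
ES = 2.86% × 1.754 = 5.016%.
On $30,000,000: 0.05016 × $30,000,000 = $1,504,800.

$1,505,000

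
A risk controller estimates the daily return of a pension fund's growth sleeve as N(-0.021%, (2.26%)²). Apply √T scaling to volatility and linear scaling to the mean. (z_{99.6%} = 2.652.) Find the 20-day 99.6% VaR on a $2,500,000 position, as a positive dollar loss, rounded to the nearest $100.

$680,600

σ_{20d} = 2.26% × √20 = 10.107%; μ_{20d} = 20 × -0.021% = -0.420%.
VaR = −(-0.420%) + 2.652 × 10.107% = 27.224%.
On $2,500,000: 0.27224 × $2,500,000 = $680,600.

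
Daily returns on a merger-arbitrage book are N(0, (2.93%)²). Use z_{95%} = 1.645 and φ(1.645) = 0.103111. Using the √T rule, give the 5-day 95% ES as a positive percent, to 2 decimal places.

σ_{5d} = 2.93% × √5 = 6.552%.
ES multiplier = φ(z)/(1−α) = 0.103111/0.05 = 2.062.
ES = 6.552% × 2.062 = 13.510%.

13.51%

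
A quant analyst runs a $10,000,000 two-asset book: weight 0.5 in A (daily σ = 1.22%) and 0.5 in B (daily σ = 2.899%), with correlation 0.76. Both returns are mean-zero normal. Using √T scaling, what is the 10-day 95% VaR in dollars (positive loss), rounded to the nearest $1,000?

$1,016,000

σ_p = √(0.5²·1.22² + 0.5²·2.899² + 2·0.76·0.5·0.5·1.22·2.899) = 1.954%.
σ_{10d} = 1.954% × √10 = 6.179%.
z(95%) = 1.645.
VaR = 1.645 × 6.179% = 10.164%; on $10,000,000 that is $1,016,400.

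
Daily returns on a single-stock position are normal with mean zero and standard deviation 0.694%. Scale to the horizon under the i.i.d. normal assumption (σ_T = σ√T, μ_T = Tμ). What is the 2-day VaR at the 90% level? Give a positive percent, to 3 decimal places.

At 90%, z = 1.282.
σ_{2d} = 0.694% × √2 = 0.981%.
VaR = 1.282 × 0.981% = 1.258%.

1.258%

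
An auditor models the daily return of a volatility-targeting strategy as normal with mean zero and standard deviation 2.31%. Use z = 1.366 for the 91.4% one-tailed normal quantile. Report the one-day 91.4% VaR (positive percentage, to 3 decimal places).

VaR = z·σ = 1.366 × 2.31% = 3.155%.

3.155%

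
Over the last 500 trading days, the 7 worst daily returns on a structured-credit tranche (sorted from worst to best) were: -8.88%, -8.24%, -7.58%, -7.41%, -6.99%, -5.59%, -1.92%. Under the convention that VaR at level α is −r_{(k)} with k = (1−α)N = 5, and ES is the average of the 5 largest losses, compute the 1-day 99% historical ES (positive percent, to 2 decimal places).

7.82%

The 5 worst returns sum to -39.10%.
ES = −(-39.10%) / 5 = 7.82%.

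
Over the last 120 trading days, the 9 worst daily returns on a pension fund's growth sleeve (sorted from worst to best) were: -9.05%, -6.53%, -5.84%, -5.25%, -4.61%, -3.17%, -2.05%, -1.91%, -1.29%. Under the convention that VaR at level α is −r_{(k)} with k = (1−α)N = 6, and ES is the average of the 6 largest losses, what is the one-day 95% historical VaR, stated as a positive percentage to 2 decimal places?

k = 6; the 6th lowest return is -3.17%, so VaR = 3.17%.

3.17%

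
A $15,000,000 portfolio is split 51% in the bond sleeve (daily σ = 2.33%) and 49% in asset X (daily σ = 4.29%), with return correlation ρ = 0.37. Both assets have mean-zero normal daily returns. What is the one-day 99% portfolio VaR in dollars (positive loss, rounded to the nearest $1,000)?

σ_p² = 0.51²·2.33² + 0.49²·4.29² + 2·0.37·0.51·0.49·2.33·4.29 = 7.6793 (%²).
σ_p = √7.6793 = 2.771%.
At 99%, z = 2.326.
VaR = 2.326 × 2.771% = 6.445%; on $15,000,000 that is $966,750.

$967,000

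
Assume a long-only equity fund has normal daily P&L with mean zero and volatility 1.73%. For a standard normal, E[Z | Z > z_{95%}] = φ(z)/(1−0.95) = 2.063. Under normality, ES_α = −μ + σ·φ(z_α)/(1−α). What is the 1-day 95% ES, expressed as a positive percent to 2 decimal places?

ES = 1.73% × 2.063 = 3.569%.

3.57%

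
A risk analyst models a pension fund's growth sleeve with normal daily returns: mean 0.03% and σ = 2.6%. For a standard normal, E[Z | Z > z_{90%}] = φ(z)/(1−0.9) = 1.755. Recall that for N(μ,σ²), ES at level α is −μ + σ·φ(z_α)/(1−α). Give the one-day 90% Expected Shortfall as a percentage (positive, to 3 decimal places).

ES = −(0.03%) + 2.6% × 1.755 = 4.533%.

4.533%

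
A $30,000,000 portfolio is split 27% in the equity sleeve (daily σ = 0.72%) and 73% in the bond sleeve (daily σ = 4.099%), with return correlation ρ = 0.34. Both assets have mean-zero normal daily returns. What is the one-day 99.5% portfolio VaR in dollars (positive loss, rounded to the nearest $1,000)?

$2,368,000

σ_p² = 0.27²·0.72² + 0.73²·4.099² + 2·0.34·0.27·0.73·0.72·4.099 = 9.3870 (%²).
σ_p = √9.3870 = 3.064%.
At 99.5%, z = 2.576.
VaR = 2.576 × 3.064% = 7.893%; on $30,000,000 that is $2,367,900.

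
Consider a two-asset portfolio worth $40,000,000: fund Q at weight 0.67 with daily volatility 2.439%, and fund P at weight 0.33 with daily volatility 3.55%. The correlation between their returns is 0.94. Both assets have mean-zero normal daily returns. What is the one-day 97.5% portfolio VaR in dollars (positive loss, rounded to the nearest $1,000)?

$2,167,000

σ_p² = 0.67²·2.439² + 0.33²·3.55² + 2·0.94·0.67·0.33·2.439·3.55 = 7.6418 (%²).
σ_p = √7.6418 = 2.764%.
At 97.5%, z = 1.960.
VaR = 1.960 × 2.764% = 5.417%; on $40,000,000 that is $2,166,800.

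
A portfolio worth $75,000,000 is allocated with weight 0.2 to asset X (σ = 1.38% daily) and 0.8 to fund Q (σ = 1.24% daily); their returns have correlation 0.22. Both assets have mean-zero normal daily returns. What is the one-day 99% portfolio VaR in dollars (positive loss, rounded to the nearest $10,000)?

σ_p² = 0.2²·1.38² + 0.8²·1.24² + 2·0.22·0.2·0.8·1.38·1.24 = 1.1807 (%²).
σ_p = √1.1807 = 1.087%.
At 99%, z = 2.326.
VaR = 2.326 × 1.087% = 2.528%; on $75,000,000 that is $1,896,000.

$1,900,000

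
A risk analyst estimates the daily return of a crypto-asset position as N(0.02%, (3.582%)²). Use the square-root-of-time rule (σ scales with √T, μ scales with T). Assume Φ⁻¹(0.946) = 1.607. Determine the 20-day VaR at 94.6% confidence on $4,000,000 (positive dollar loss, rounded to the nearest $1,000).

$1,014,000

σ_{20d} = 3.582% × √20 = 16.019%; μ_{20d} = 20 × 0.02% = 0.400%.
VaR = −(0.400%) + 1.607 × 16.019% = 25.343%.
On $4,000,000: 0.25343 × $4,000,000 = $1,013,720.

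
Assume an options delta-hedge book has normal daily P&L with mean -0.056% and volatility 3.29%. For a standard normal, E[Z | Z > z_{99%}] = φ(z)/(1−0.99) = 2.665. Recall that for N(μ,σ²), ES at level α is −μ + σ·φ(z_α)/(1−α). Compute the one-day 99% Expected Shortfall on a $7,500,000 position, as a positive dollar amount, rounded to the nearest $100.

$661,800

ES = −(-0.056%) + 3.29% × 2.665 = 8.824%.
On $7,500,000: 0.08824 × $7,500,000 = $661,800.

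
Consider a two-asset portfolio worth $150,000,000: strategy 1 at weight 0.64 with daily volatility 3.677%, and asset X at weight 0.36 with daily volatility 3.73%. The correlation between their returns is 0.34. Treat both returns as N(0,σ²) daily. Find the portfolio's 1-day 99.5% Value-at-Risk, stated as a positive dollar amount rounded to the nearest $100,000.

σ_p² = 0.64²·3.677² + 0.36²·3.73² + 2·0.34·0.64·0.36·3.677·3.73 = 9.4898 (%²).
σ_p = √9.4898 = 3.081%.
At 99.5%, z = 2.576.
VaR = 2.576 × 3.081% = 7.937%; on $150,000,000 that is $11,905,500.

$11,900,000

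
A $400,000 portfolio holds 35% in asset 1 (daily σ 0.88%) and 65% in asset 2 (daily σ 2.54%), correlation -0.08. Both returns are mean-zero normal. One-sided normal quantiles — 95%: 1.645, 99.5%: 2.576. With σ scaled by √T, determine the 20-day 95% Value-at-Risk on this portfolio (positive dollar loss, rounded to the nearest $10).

$48,700

σ_p = √(0.35²·0.88² + 0.65²·2.54² + 2·-0.08·0.35·0.65·0.88·2.54) = 1.655%.
σ_{20d} = 1.655% × √20 = 7.401%.
VaR = 1.645 × 7.401% = 12.175%; on $400,000 that is $48,700.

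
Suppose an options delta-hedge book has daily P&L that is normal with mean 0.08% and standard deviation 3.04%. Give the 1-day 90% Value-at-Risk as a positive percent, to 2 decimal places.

At 90% one-sided, z = 1.282.
VaR = −μ + z·σ = −(0.08%) + 1.282 × 3.04% = 3.817%.

3.82%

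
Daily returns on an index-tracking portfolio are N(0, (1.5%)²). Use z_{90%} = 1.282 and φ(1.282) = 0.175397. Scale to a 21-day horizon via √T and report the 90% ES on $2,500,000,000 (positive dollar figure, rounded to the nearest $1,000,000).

$301,000,000

σ_{21d} = 1.5% × √21 = 6.874%.
ES multiplier = φ(z)/(1−α) = 0.175397/0.1 = 1.754.
ES = 6.874% × 1.754 = 12.057%; on $2,500,000,000: $301,425,000.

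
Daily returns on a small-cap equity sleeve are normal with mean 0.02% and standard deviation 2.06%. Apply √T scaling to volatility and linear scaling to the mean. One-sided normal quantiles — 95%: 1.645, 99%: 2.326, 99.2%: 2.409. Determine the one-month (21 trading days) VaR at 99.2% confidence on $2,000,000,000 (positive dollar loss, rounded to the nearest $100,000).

σ_{21d} = 2.06% × √21 = 9.440%; μ_{21d} = 21 × 0.02% = 0.420%.
VaR = −(0.420%) + 2.409 × 9.440% = 22.321%.
On $2,000,000,000: 0.22321 × $2,000,000,000 = $446,420,000.

$446,400,000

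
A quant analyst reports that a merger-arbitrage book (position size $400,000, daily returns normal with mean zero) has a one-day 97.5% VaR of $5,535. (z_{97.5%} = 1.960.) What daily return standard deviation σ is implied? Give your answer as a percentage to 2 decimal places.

0.71%

VaR as a fraction: $5,535 / $400,000 = 1.384%.
σ = VaR / z = 1.384% / 1.960 = 0.706%.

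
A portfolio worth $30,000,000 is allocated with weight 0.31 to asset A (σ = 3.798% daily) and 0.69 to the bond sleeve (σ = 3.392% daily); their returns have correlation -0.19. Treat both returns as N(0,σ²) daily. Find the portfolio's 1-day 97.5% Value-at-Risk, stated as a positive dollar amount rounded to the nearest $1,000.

σ_p² = 0.31²·3.798² + 0.69²·3.392² + 2·-0.19·0.31·0.69·3.798·3.392 = 5.8169 (%²).
σ_p = √5.8169 = 2.412%.
At 97.5%, z = 1.960.
VaR = 1.960 × 2.412% = 4.728%; on $30,000,000 that is $1,418,400.

$1,418,000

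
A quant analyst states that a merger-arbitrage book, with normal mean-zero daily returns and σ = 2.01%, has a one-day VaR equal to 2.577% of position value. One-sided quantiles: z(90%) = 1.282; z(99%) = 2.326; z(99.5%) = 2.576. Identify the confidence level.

Implied z = VaR/σ = 2.577 / 2.01 = 1.282.
This matches z(90%) = 1.282.

90%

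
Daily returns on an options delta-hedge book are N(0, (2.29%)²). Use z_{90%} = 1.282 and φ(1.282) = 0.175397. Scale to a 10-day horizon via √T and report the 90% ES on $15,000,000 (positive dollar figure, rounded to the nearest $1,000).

$1,905,000

σ_{10d} = 2.29% × √10 = 7.242%.
ES multiplier = φ(z)/(1−α) = 0.175397/0.1 = 1.754.
ES = 7.242% × 1.754 = 12.702%; on $15,000,000: $1,905,300.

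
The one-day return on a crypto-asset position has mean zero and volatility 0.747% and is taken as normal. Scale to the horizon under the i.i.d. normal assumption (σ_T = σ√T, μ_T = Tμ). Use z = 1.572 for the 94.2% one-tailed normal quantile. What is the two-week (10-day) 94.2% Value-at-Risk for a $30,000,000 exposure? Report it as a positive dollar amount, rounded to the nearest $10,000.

$1,110,000

σ_{10d} = 0.747% × √10 = 2.362%.
VaR = 1.572 × 2.362% = 3.713%.
On $30,000,000: 0.03713 × $30,000,000 = $1,113,900.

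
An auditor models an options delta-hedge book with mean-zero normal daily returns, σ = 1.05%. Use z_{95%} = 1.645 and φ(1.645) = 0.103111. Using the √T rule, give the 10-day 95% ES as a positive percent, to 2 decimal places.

σ_{10d} = 1.05% × √10 = 3.320%.
ES multiplier = φ(z)/(1−α) = 0.103111/0.05 = 2.062.
ES = 3.320% × 2.062 = 6.846%.

6.85%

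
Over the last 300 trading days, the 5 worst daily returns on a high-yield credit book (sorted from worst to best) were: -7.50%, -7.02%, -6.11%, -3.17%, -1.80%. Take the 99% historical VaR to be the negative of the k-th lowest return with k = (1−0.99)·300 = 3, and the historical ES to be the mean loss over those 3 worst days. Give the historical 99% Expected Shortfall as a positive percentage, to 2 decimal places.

The 3 worst returns sum to -20.63%.
ES = −(-20.63%) / 3 = 6.8766…% ≈ 6.88%.

6.88%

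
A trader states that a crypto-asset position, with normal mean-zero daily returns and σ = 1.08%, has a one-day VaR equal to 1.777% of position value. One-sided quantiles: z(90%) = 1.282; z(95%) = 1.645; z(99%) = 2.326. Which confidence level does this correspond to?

95%

Implied z = VaR/σ = 1.777 / 1.08 = 1.645.
This matches z(95%) = 1.645.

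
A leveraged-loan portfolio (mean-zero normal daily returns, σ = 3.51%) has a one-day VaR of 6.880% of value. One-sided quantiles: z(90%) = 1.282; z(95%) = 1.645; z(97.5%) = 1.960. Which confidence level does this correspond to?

Implied z = VaR/σ = 6.880 / 3.51 = 1.960.
This matches z(97.5%) = 1.960.

97.5%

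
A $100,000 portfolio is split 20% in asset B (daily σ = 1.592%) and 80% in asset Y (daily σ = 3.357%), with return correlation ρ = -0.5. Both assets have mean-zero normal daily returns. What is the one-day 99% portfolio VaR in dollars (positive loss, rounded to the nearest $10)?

$5,910

σ_p² = 0.2²·1.592² + 0.8²·3.357² + 2·-0.5·0.2·0.8·1.592·3.357 = 6.4587 (%²).
σ_p = √6.4587 = 2.541%.
At 99%, z = 2.326.
VaR = 2.326 × 2.541% = 5.910%; on $100,000 that is $5,910.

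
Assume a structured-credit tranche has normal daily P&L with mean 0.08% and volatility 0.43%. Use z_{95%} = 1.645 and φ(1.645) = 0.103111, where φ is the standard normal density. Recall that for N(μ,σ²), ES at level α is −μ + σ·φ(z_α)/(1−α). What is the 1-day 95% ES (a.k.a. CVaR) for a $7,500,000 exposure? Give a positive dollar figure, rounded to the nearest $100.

$60,500

Tail multiplier: φ(z)/(1−α) = 0.103111 / 0.05 = 2.062.
ES = −(0.08%) + 0.43% × 2.062 = 0.807%.
On $7,500,000: 0.00807 × $7,500,000 = $60,525.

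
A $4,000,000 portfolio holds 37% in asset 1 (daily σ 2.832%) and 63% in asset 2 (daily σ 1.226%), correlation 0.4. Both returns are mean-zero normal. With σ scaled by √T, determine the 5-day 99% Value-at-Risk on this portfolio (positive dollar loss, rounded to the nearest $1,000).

$318,000

σ_p = √(0.37²·2.832² + 0.63²·1.226² + 2·0.4·0.37·0.63·2.832·1.226) = 1.530%.
σ_{5d} = 1.530% × √5 = 3.421%.
z(99%) = 2.326.
VaR = 2.326 × 3.421% = 7.957%; on $4,000,000 that is $318,280.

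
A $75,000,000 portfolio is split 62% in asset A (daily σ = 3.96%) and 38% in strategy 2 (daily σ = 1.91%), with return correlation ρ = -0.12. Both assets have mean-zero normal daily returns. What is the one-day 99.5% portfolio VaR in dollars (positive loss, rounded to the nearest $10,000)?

$4,780,000

σ_p² = 0.62²·3.96² + 0.38²·1.91² + 2·-0.12·0.62·0.38·3.96·1.91 = 6.1271 (%²).
σ_p = √6.1271 = 2.475%.
At 99.5%, z = 2.576.
VaR = 2.576 × 2.475% = 6.376%; on $75,000,000 that is $4,782,000.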